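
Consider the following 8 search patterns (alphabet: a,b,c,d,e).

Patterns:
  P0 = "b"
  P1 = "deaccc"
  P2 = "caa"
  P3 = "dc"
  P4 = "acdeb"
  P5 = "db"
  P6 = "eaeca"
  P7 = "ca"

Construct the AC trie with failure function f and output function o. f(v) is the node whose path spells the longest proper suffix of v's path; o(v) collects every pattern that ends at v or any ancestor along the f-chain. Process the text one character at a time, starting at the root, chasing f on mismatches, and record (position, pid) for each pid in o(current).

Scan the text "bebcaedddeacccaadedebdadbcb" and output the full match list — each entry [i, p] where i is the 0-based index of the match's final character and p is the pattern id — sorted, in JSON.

Construct AC machine:
Trie (insert patterns):
  0='ε' goto a→12 b→1 c→8 d→2 e→18
  1='b' goto ·  ←P0
  2='d' goto b→17 c→11 e→3
  3='de' goto a→4
  4='dea' goto c→5
  5='deac' goto c→6
  6='deacc' goto c→7
  7='deaccc' goto ·  ←P1
  8='c' goto a→9
  9='ca' goto a→10  ←P7
  10='caa' goto ·  ←P2
  11='dc' goto ·  ←P3
  12='a' goto c→13
  13='ac' goto d→14
  14='acd' goto e→15
  15='acde' goto b→16
  16='acdeb' goto ·  ←P4
  17='db' goto ·  ←P5
  18='e' goto a→19
  19='ea' goto e→20
  20='eae' goto c→21
  21='eaec' goto a→22
  22='eaeca' goto ·  ←P6

BFS fail/out derivation:
  n1('b'): parent n0 fail=0; on 'b' 0 → fail=0;  out {0}∪∅={0}
  n2('d'): parent n0 fail=0; on 'd' 0 → fail=0;  out ∅∪∅=∅
  n8('c'): parent n0 fail=0; on 'c' 0 → fail=0;  out ∅∪∅=∅
  n12('a'): parent n0 fail=0; on 'a' 0 → fail=0;  out ∅∪∅=∅
  n18('e'): parent n0 fail=0; on 'e' 0 → fail=0;  out ∅∪∅=∅
  n3('de'): parent n2 fail=0; on 'e' 0 → fail=18;  out ∅∪∅=∅
  n9('ca'): parent n8 fail=0; on 'a' 0 → fail=12;  out {7}∪∅={7}
  n11('dc'): parent n2 fail=0; on 'c' 0 → fail=8;  out {3}∪∅={3}
  n13('ac'): parent n12 fail=0; on 'c' 0 → fail=8;  out ∅∪∅=∅
  n17('db'): parent n2 fail=0; on 'b' 0 → fail=1;  out {5}∪{0}={0,5}
  n19('ea'): parent n18 fail=0; on 'a' 0 → fail=12;  out ∅∪∅=∅
  n4('dea'): parent n3 fail=18; on 'a' 18 → fail=19;  out ∅∪∅=∅
  n10('caa'): parent n9 fail=12; on 'a' 12→0 → fail=12;  out {2}∪∅={2}
  n14('acd'): parent n13 fail=8; on 'd' 8→0 → fail=2;  out ∅∪∅=∅
  n20('eae'): parent n19 fail=12; on 'e' 12→0 → fail=18;  out ∅∪∅=∅
  n5('deac'): parent n4 fail=19; on 'c' 19→12 → fail=13;  out ∅∪∅=∅
  n15('acde'): parent n14 fail=2; on 'e' 2 → fail=3;  out ∅∪∅=∅
  n21('eaec'): parent n20 fail=18; on 'c' 18→0 → fail=8;  out ∅∪∅=∅
  n6('deacc'): parent n5 fail=13; on 'c' 13→8→0 → fail=8;  out ∅∪∅=∅
  n16('acdeb'): parent n15 fail=3; on 'b' 3→18→0 → fail=1;  out {4}∪{0}={0,4}
  n22('eaeca'): parent n21 fail=8; on 'a' 8 → fail=9;  out {6}∪{7}={6,7}
  n7('deaccc'): parent n6 fail=8; on 'c' 8→0 → fail=8;  out {1}∪∅={1}

Text stream:
i=0 'b': node 0→1  → match P0@[0:0]
i=1 'e': node 1→18 (fail-walked)
i=2 'b': node 18→1 (fail-walked)  → match P0@[2:2]
i=3 'c': node 1→8 (fail-walked)
i=4 'a': node 8→9  → match P7@[3:4]
i=5 'e': node 9→18 (fail-walked)
i=6 'd': node 18→2 (fail-walked)
i=7 'd': node 2→2 (fail-walked)
i=8 'd': node 2→2 (fail-walked)
i=9 'e': node 2→3
i=10 'a': node 3→4
i=11 'c': node 4→5
i=12 'c': node 5→6
i=13 'c': node 6→7  → match P1@[8:13]
i=14 'a': node 7→9 (fail-walked)  → match P7@[13:14]
i=15 'a': node 9→10  → match P2@[13:15]
i=16 'd': node 10→2 (fail-walked)
i=17 'e': node 2→3
i=18 'd': node 3→2 (fail-walked)
i=19 'e': node 2→3
i=20 'b': node 3→1 (fail-walked)  → match P0@[20:20]
i=21 'd': node 1→2 (fail-walked)
i=22 'a': node 2→12 (fail-walked)
i=23 'd': node 12→2 (fail-walked)
i=24 'b': node 2→17  → match P0@[24:24],P5@[23:24]
i=25 'c': node 17→8 (fail-walked)
i=26 'b': node 8→1 (fail-walked)  → match P0@[26:26]

Result: [[0,0],[2,0],[4,7],[13,1],[14,7],[15,2],[20,0],[24,0],[24,5],[26,0]]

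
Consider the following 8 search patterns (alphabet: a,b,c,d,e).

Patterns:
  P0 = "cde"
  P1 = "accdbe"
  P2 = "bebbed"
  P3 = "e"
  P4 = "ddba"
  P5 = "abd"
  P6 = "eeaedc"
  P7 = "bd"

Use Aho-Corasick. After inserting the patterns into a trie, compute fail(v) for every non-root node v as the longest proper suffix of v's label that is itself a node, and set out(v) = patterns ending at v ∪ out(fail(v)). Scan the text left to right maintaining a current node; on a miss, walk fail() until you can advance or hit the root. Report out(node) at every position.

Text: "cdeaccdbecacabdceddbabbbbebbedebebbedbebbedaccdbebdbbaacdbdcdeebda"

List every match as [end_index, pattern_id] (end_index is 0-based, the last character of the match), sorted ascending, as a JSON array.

Build automaton:
Trie nodes:
  n0 'ε': a→4 b→10 c→1 d→17 e→16
  n1 'c': d→2
  n2 'cd': e→3
  n3 'cde': ·  [P0 ends]
  n4 'a': b→21 c→5
  n5 'ac': c→6
  n6 'acc': d→7
  n7 'accd': b→8
  n8 'accdb': e→9
  n9 'accdbe': ·  [P1 ends]
  n10 'b': d→28 e→11
  n11 'be': b→12
  n12 'beb': b→13
  n13 'bebb': e→14
  n14 'bebbe': d→15
  n15 'bebbed': ·  [P2 ends]
  n16 'e': e→23  [P3 ends]
  n17 'd': d→18
  n18 'dd': b→19
  n19 'ddb': a→20
  n20 'ddba': ·  [P4 ends]
  n21 'ab': d→22
  n22 'abd': ·  [P5 ends]
  n23 'ee': a→24
  n24 'eea': e→25
  n25 'eeae': d→26
  n26 'eeaed': c→27
  n27 'eeaedc': ·  [P6 ends]
  n28 'bd': ·  [P7 ends]

BFS fail/out derivation:
  n1('c'): parent n0 fail=0; on 'c' 0 → fail=0;  out ∅∪∅=∅
  n4('a'): parent n0 fail=0; on 'a' 0 → fail=0;  out ∅∪∅=∅
  n10('b'): parent n0 fail=0; on 'b' 0 → fail=0;  out ∅∪∅=∅
  n16('e'): parent n0 fail=0; on 'e' 0 → fail=0;  out {3}∪∅={3}
  n17('d'): parent n0 fail=0; on 'd' 0 → fail=0;  out ∅∪∅=∅
  n2('cd'): parent n1 fail=0; on 'd' 0 → fail=17;  out ∅∪∅=∅
  n5('ac'): parent n4 fail=0; on 'c' 0 → fail=1;  out ∅∪∅=∅
  n11('be'): parent n10 fail=0; on 'e' 0 → fail=16;  out ∅∪{3}={3}
  n18('dd'): parent n17 fail=0; on 'd' 0 → fail=17;  out ∅∪∅=∅
  n21('ab'): parent n4 fail=0; on 'b' 0 → fail=10;  out ∅∪∅=∅
  n23('ee'): parent n16 fail=0; on 'e' 0 → fail=16;  out ∅∪{3}={3}
  n28('bd'): parent n10 fail=0; on 'd' 0 → fail=17;  out {7}∪∅={7}
  n3('cde'): parent n2 fail=17; on 'e' 17→0 → fail=16;  out {0}∪{3}={0,3}
  n6('acc'): parent n5 fail=1; on 'c' 1→0 → fail=1;  out ∅∪∅=∅
  n12('beb'): parent n11 fail=16; on 'b' 16→0 → fail=10;  out ∅∪∅=∅
  n19('ddb'): parent n18 fail=17; on 'b' 17→0 → fail=10;  out ∅∪∅=∅
  n22('abd'): parent n21 fail=10; on 'd' 10 → fail=28;  out {5}∪{7}={5,7}
  n24('eea'): parent n23 fail=16; on 'a' 16→0 → fail=4;  out ∅∪∅=∅
  n7('accd'): parent n6 fail=1; on 'd' 1 → fail=2;  out ∅∪∅=∅
  n13('bebb'): parent n12 fail=10; on 'b' 10→0 → fail=10;  out ∅∪∅=∅
  n20('ddba'): parent n19 fail=10; on 'a' 10→0 → fail=4;  out {4}∪∅={4}
  n25('eeae'): parent n24 fail=4; on 'e' 4→0 → fail=16;  out ∅∪{3}={3}
  n8('accdb'): parent n7 fail=2; on 'b' 2→17→0 → fail=10;  out ∅∪∅=∅
  n14('bebbe'): parent n13 fail=10; on 'e' 10 → fail=11;  out ∅∪{3}={3}
  n26('eeaed'): parent n25 fail=16; on 'd' 16→0 → fail=17;  out ∅∪∅=∅
  n9('accdbe'): parent n8 fail=10; on 'e' 10 → fail=11;  out {1}∪{3}={1,3}
  n15('bebbed'): parent n14 fail=11; on 'd' 11→16→0 → fail=17;  out {2}∪∅={2}
  n27('eeaedc'): parent n26 fail=17; on 'c' 17→0 → fail=1;  out {6}∪∅={6}

Scan:
i=0 'c': node 0→1
i=1 'd': node 1→2
i=2 'e': node 2→3  ** P0@[0:2],P3@[2:2]
i=3 'a': node 3→4 (via fail)
i=4 'c': node 4→5
i=5 'c': node 5→6
i=6 'd': node 6→7
i=7 'b': node 7→8
i=8 'e': node 8→9  ** P1@[3:8],P3@[8:8]
i=9 'c': node 9→1 (via fail)
i=10 'a': node 1→4 (via fail)
i=11 'c': node 4→5
i=12 'a': node 5→4 (via fail)
i=13 'b': node 4→21
i=14 'd': node 21→22  ** P5@[12:14],P7@[13:14]
i=15 'c': node 22→1 (via fail)
i=16 'e': node 1→16 (via fail)  ** P3@[16:16]
i=17 'd': node 16→17 (via fail)
i=18 'd': node 17→18
i=19 'b': node 18→19
i=20 'a': node 19→20  ** P4@[17:20]
i=21 'b': node 20→21 (via fail)
i=22 'b': node 21→10 (via fail)
i=23 'b': node 10→10 (via fail)
i=24 'b': node 10→10 (via fail)
i=25 'e': node 10→11  ** P3@[25:25]
i=26 'b': node 11→12
i=27 'b': node 12→13
i=28 'e': node 13→14  ** P3@[28:28]
i=29 'd': node 14→15  ** P2@[24:29]
i=30 'e': node 15→16 (via fail)  ** P3@[30:30]
i=31 'b': node 16→10 (via fail)
i=32 'e': node 10→11  ** P3@[32:32]
i=33 'b': node 11→12
i=34 'b': node 12→13
i=35 'e': node 13→14  ** P3@[35:35]
i=36 'd': node 14→15  ** P2@[31:36]
i=37 'b': node 15→10 (via fail)
i=38 'e': node 10→11  ** P3@[38:38]
i=39 'b': node 11→12
i=40 'b': node 12→13
i=41 'e': node 13→14  ** P3@[41:41]
i=42 'd': node 14→15  ** P2@[37:42]
i=43 'a': node 15→4 (via fail)
i=44 'c': node 4→5
i=45 'c': node 5→6
i=46 'd': node 6→7
i=47 'b': node 7→8
i=48 'e': node 8→9  ** P1@[43:48],P3@[48:48]
i=49 'b': node 9→12 (via fail)
i=50 'd': node 12→28 (via fail)  ** P7@[49:50]
i=51 'b': node 28→10 (via fail)
i=52 'b': node 10→10 (via fail)
i=53 'a': node 10→4 (via fail)
i=54 'a': node 4→4 (via fail)
i=55 'c': node 4→5
i=56 'd': node 5→2 (via fail)
i=57 'b': node 2→10 (via fail)
i=58 'd': node 10→28  ** P7@[57:58]
i=59 'c': node 28→1 (via fail)
i=60 'd': node 1→2
i=61 'e': node 2→3  ** P0@[59:61],P3@[61:61]
i=62 'e': node 3→23 (via fail)  ** P3@[62:62]
i=63 'b': node 23→10 (via fail)
i=64 'd': node 10→28  ** P7@[63:64]
i=65 'a': node 28→4 (via fail)

Matches: [[2,0],[2,3],[8,1],[8,3],[14,5],[14,7],[16,3],[20,4],[25,3],[28,3],[29,2],[30,3],[32,3],[35,3],[36,2],[38,3],[41,3],[42,2],[48,1],[48,3],[50,7],[58,7],[61,0],[61,3],[62,3],[64,7]]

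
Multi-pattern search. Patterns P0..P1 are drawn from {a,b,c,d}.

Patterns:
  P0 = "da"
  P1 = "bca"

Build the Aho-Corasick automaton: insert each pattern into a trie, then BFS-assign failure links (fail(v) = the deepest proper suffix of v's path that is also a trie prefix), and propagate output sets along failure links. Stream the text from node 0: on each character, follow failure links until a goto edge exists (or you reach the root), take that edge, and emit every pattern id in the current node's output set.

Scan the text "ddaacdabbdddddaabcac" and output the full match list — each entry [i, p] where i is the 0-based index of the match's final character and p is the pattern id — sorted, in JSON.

Build automaton:
Trie nodes:
  0='ε' goto b→3 d→1
  1='d' goto a→2
  2='da' goto ·  [P0 ends]
  3='b' goto c→4
  4='bc' goto a→5
  5='bca' goto ·  [P1 ends]

Failure links (BFS by depth):
  n1('d'): parent n0 fail=0; on 'd' 0 → fail=0;  out ∅∪∅=∅
  n3('b'): parent n0 fail=0; on 'b' 0 → fail=0;  out ∅∪∅=∅
  n2('da'): parent n1 fail=0; on 'a' 0 → fail=0;  out {0}∪∅={0}
  n4('bc'): parent n3 fail=0; on 'c' 0 → fail=0;  out ∅∪∅=∅
  n5('bca'): parent n4 fail=0; on 'a' 0 → fail=0;  out {1}∪∅={1}

Run:
i=0 'd': node 0→1
i=1 'd': node 1→1 ·f
i=2 'a': node 1→2  ** P0@[1:2]
i=3 'a': node 2→0 ·f
i=4 'c': node 0→0
i=5 'd': node 0→1
i=6 'a': node 1→2  ** P0@[5:6]
i=7 'b': node 2→3 ·f
i=8 'b': node 3→3 ·f
i=9 'd': node 3→1 ·f
i=10 'd': node 1→1 ·f
i=11 'd': node 1→1 ·f
i=12 'd': node 1→1 ·f
i=13 'd': node 1→1 ·f
i=14 'a': node 1→2  ** P0@[13:14]
i=15 'a': node 2→0 ·f
i=16 'b': node 0→3
i=17 'c': node 3→4
i=18 'a': node 4→5  ** P1@[16:18]
i=19 'c': node 5→0 ·f

Matches: [[2,0],[6,0],[14,0],[18,1]]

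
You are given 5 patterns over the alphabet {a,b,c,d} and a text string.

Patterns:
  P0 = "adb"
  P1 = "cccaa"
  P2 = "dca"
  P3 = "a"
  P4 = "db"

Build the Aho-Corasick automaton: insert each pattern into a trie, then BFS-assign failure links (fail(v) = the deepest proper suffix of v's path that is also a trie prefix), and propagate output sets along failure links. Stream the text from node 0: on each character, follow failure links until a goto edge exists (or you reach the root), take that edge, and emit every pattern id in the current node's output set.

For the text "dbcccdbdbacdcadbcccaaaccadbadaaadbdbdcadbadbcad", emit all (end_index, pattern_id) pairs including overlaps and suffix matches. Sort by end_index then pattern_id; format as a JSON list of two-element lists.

Build automaton:
Trie (insert patterns):
  0='ε' goto a→1 c→4 d→9
  1='a' goto d→2  [P3 ends]
  2='ad' goto b→3
  3='adb' goto ·  [P0 ends]
  4='c' goto c→5
  5='cc' goto c→6
  6='ccc' goto a→7
  7='ccca' goto a→8
  8='cccaa' goto ·  [P1 ends]
  9='d' goto b→12 c→10
  10='dc' goto a→11
  11='dca' goto ·  [P2 ends]
  12='db' goto ·  [P4 ends]

BFS fail/out derivation:
  n1('a'): parent n0 fail=0; on 'a' 0 → fail=0;  out {3}∪∅={3}
  n4('c'): parent n0 fail=0; on 'c' 0 → fail=0;  out ∅∪∅=∅
  n9('d'): parent n0 fail=0; on 'd' 0 → fail=0;  out ∅∪∅=∅
  n2('ad'): parent n1 fail=0; on 'd' 0 → fail=9;  out ∅∪∅=∅
  n5('cc'): parent n4 fail=0; on 'c' 0 → fail=4;  out ∅∪∅=∅
  n10('dc'): parent n9 fail=0; on 'c' 0 → fail=4;  out ∅∪∅=∅
  n12('db'): parent n9 fail=0; on 'b' 0 → fail=0;  out {4}∪∅={4}
  n3('adb'): parent n2 fail=9; on 'b' 9 → fail=12;  out {0}∪{4}={0,4}
  n6('ccc'): parent n5 fail=4; on 'c' 4 → fail=5;  out ∅∪∅=∅
  n11('dca'): parent n10 fail=4; on 'a' 4→0 → fail=1;  out {2}∪{3}={2,3}
  n7('ccca'): parent n6 fail=5; on 'a' 5→4→0 → fail=1;  out ∅∪{3}={3}
  n8('cccaa'): parent n7 fail=1; on 'a' 1→0 → fail=1;  out {1}∪{3}={1,3}

Text stream:
pos 0 'd': at 9
pos 1 'b': at 12  → match P4@[0:1]
pos 2 'c': at 4 ·f
pos 3 'c': at 5
pos 4 'c': at 6
pos 5 'd': at 9 ·f
pos 6 'b': at 12  → match P4@[5:6]
pos 7 'd': at 9 ·f
pos 8 'b': at 12  → match P4@[7:8]
pos 9 'a': at 1 ·f  → match P3@[9:9]
pos 10 'c': at 4 ·f
pos 11 'd': at 9 ·f
pos 12 'c': at 10
pos 13 'a': at 11  → match P2@[11:13],P3@[13:13]
pos 14 'd': at 2 ·f
pos 15 'b': at 3  → match P0@[13:15],P4@[14:15]
pos 16 'c': at 4 ·f
pos 17 'c': at 5
pos 18 'c': at 6
pos 19 'a': at 7  → match P3@[19:19]
pos 20 'a': at 8  → match P1@[16:20],P3@[20:20]
pos 21 'a': at 1 ·f  → match P3@[21:21]
pos 22 'c': at 4 ·f
pos 23 'c': at 5
pos 24 'a': at 1 ·f  → match P3@[24:24]
pos 25 'd': at 2
pos 26 'b': at 3  → match P0@[24:26],P4@[25:26]
pos 27 'a': at 1 ·f  → match P3@[27:27]
pos 28 'd': at 2
pos 29 'a': at 1 ·f  → match P3@[29:29]
pos 30 'a': at 1 ·f  → match P3@[30:30]
pos 31 'a': at 1 ·f  → match P3@[31:31]
pos 32 'd': at 2
pos 33 'b': at 3  → match P0@[31:33],P4@[32:33]
pos 34 'd': at 9 ·f
pos 35 'b': at 12  → match P4@[34:35]
pos 36 'd': at 9 ·f
pos 37 'c': at 10
pos 38 'a': at 11  → match P2@[36:38],P3@[38:38]
pos 39 'd': at 2 ·f
pos 40 'b': at 3  → match P0@[38:40],P4@[39:40]
pos 41 'a': at 1 ·f  → match P3@[41:41]
pos 42 'd': at 2
pos 43 'b': at 3  → match P0@[41:43],P4@[42:43]
pos 44 'c': at 4 ·f
pos 45 'a': at 1 ·f  → match P3@[45:45]
pos 46 'd': at 2

Result: [[1,4],[6,4],[8,4],[9,3],[13,2],[13,3],[15,0],[15,4],[19,3],[20,1],[20,3],[21,3],[24,3],[26,0],[26,4],[27,3],[29,3],[30,3],[31,3],[33,0],[33,4],[35,4],[38,2],[38,3],[40,0],[40,4],[41,3],[43,0],[43,4],[45,3]]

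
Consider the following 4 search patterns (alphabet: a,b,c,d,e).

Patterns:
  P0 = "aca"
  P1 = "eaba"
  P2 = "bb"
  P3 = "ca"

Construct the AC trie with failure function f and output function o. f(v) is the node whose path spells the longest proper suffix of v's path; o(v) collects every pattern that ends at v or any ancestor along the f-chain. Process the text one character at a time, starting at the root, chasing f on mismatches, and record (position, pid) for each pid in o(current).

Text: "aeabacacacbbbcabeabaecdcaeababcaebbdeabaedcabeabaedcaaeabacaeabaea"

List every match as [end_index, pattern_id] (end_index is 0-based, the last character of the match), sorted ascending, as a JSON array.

Construct AC machine:
Trie nodes:
  0='ε' goto a→1 b→8 c→10 e→4
  1='a' goto c→2
  2='ac' goto a→3
  3='aca' goto ·  [P0 ends]
  4='e' goto a→5
  5='ea' goto b→6
  6='eab' goto a→7
  7='eaba' goto ·  [P1 ends]
  8='b' goto b→9
  9='bb' goto ·  [P2 ends]
  10='c' goto a→11
  11='ca' goto ·  [P3 ends]

Failure links (BFS by depth):
  fail(1) 'a': from fail(0)=0 chase 'a': 0 ⇒ 0;  out=∅∪out(0)=∅
  fail(4) 'e': from fail(0)=0 chase 'e': 0 ⇒ 0;  out=∅∪out(0)=∅
  fail(8) 'b': from fail(0)=0 chase 'b': 0 ⇒ 0;  out=∅∪out(0)=∅
  fail(10) 'c': from fail(0)=0 chase 'c': 0 ⇒ 0;  out=∅∪out(0)=∅
  fail(2) 'ac': from fail(1)=0 chase 'c': 0 ⇒ 10;  out=∅∪out(10)=∅
  fail(5) 'ea': from fail(4)=0 chase 'a': 0 ⇒ 1;  out=∅∪out(1)=∅
  fail(9) 'bb': from fail(8)=0 chase 'b': 0 ⇒ 8;  out={2}∪out(8)={2}
  fail(11) 'ca': from fail(10)=0 chase 'a': 0 ⇒ 1;  out={3}∪out(1)={3}
  fail(3) 'aca': from fail(2)=10 chase 'a': 10 ⇒ 11;  out={0}∪out(11)={0,3}
  fail(6) 'eab': from fail(5)=1 chase 'b': 1→0 ⇒ 8;  out=∅∪out(8)=∅
  fail(7) 'eaba': from fail(6)=8 chase 'a': 8→0 ⇒ 1;  out={1}∪out(1)={1}

Run:
pos 0 'a': at 1
pos 1 'e': at 4 (fail-walked)
pos 2 'a': at 5
pos 3 'b': at 6
pos 4 'a': at 7  emit P1@[1:4]
pos 5 'c': at 2 (fail-walked)
pos 6 'a': at 3  emit P0@[4:6],P3@[5:6]
pos 7 'c': at 2 (fail-walked)
pos 8 'a': at 3  emit P0@[6:8],P3@[7:8]
pos 9 'c': at 2 (fail-walked)
pos 10 'b': at 8 (fail-walked)
pos 11 'b': at 9  emit P2@[10:11]
pos 12 'b': at 9 (fail-walked)  emit P2@[11:12]
pos 13 'c': at 10 (fail-walked)
pos 14 'a': at 11  emit P3@[13:14]
pos 15 'b': at 8 (fail-walked)
pos 16 'e': at 4 (fail-walked)
pos 17 'a': at 5
pos 18 'b': at 6
pos 19 'a': at 7  emit P1@[16:19]
pos 20 'e': at 4 (fail-walked)
pos 21 'c': at 10 (fail-walked)
pos 22 'd': at 0 (fail-walked)
pos 23 'c': at 10
pos 24 'a': at 11  emit P3@[23:24]
pos 25 'e': at 4 (fail-walked)
pos 26 'a': at 5
pos 27 'b': at 6
pos 28 'a': at 7  emit P1@[25:28]
pos 29 'b': at 8 (fail-walked)
pos 30 'c': at 10 (fail-walked)
pos 31 'a': at 11  emit P3@[30:31]
pos 32 'e': at 4 (fail-walked)
pos 33 'b': at 8 (fail-walked)
pos 34 'b': at 9  emit P2@[33:34]
pos 35 'd': at 0 (fail-walked)
pos 36 'e': at 4
pos 37 'a': at 5
pos 38 'b': at 6
pos 39 'a': at 7  emit P1@[36:39]
pos 40 'e': at 4 (fail-walked)
pos 41 'd': at 0 (fail-walked)
pos 42 'c': at 10
pos 43 'a': at 11  emit P3@[42:43]
pos 44 'b': at 8 (fail-walked)
pos 45 'e': at 4 (fail-walked)
pos 46 'a': at 5
pos 47 'b': at 6
pos 48 'a': at 7  emit P1@[45:48]
pos 49 'e': at 4 (fail-walked)
pos 50 'd': at 0 (fail-walked)
pos 51 'c': at 10
pos 52 'a': at 11  emit P3@[51:52]
pos 53 'a': at 1 (fail-walked)
pos 54 'e': at 4 (fail-walked)
pos 55 'a': at 5
pos 56 'b': at 6
pos 57 'a': at 7  emit P1@[54:57]
pos 58 'c': at 2 (fail-walked)
pos 59 'a': at 3  emit P0@[57:59],P3@[58:59]
pos 60 'e': at 4 (fail-walked)
pos 61 'a': at 5
pos 62 'b': at 6
pos 63 'a': at 7  emit P1@[60:63]
pos 64 'e': at 4 (fail-walked)
pos 65 'a': at 5

Result: [[4,1],[6,0],[6,3],[8,0],[8,3],[11,2],[12,2],[14,3],[19,1],[24,3],[28,1],[31,3],[34,2],[39,1],[43,3],[48,1],[52,3],[57,1],[59,0],[59,3],[63,1]]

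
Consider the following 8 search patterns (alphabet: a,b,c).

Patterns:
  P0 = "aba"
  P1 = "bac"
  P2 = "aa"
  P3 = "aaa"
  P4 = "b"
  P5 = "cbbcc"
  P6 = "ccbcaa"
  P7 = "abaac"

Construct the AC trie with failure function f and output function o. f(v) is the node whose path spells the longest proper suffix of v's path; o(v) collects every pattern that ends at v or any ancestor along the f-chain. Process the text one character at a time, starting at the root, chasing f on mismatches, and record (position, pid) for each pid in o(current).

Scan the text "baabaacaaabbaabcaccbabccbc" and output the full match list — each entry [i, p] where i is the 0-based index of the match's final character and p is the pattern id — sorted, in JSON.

Build automaton:
Trie nodes:
  0='ε' goto a→1 b→4 c→9
  1='a' goto a→7 b→2
  2='ab' goto a→3
  3='aba' goto a→19  [P0 ends]
  4='b' goto a→5  [P4 ends]
  5='ba' goto c→6
  6='bac' goto ·  [P1 ends]
  7='aa' goto a→8  [P2 ends]
  8='aaa' goto ·  [P3 ends]
  9='c' goto b→10 c→14
  10='cb' goto b→11
  11='cbb' goto c→12
  12='cbbc' goto c→13
  13='cbbcc' goto ·  [P5 ends]
  14='cc' goto b→15
  15='ccb' goto c→16
  16='ccbc' goto a→17
  17='ccbca' goto a→18
  18='ccbcaa' goto ·  [P6 ends]
  19='abaa' goto c→20
  20='abaac' goto ·  [P7 ends]

BFS fail/out derivation:
  fail(1) 'a': from fail(0)=0 chase 'a': 0 ⇒ 0;  out=∅∪out(0)=∅
  fail(4) 'b': from fail(0)=0 chase 'b': 0 ⇒ 0;  out={4}∪out(0)={4}
  fail(9) 'c': from fail(0)=0 chase 'c': 0 ⇒ 0;  out=∅∪out(0)=∅
  fail(2) 'ab': from fail(1)=0 chase 'b': 0 ⇒ 4;  out=∅∪out(4)={4}
  fail(5) 'ba': from fail(4)=0 chase 'a': 0 ⇒ 1;  out=∅∪out(1)=∅
  fail(7) 'aa': from fail(1)=0 chase 'a': 0 ⇒ 1;  out={2}∪out(1)={2}
  fail(10) 'cb': from fail(9)=0 chase 'b': 0 ⇒ 4;  out=∅∪out(4)={4}
  fail(14) 'cc': from fail(9)=0 chase 'c': 0 ⇒ 9;  out=∅∪out(9)=∅
  fail(3) 'aba': from fail(2)=4 chase 'a': 4 ⇒ 5;  out={0}∪out(5)={0}
  fail(6) 'bac': from fail(5)=1 chase 'c': 1→0 ⇒ 9;  out={1}∪out(9)={1}
  fail(8) 'aaa': from fail(7)=1 chase 'a': 1 ⇒ 7;  out={3}∪out(7)={2,3}
  fail(11) 'cbb': from fail(10)=4 chase 'b': 4→0 ⇒ 4;  out=∅∪out(4)={4}
  fail(15) 'ccb': from fail(14)=9 chase 'b': 9 ⇒ 10;  out=∅∪out(10)={4}
  fail(12) 'cbbc': from fail(11)=4 chase 'c': 4→0 ⇒ 9;  out=∅∪out(9)=∅
  fail(16) 'ccbc': from fail(15)=10 chase 'c': 10→4→0 ⇒ 9;  out=∅∪out(9)=∅
  fail(19) 'abaa': from fail(3)=5 chase 'a': 5→1 ⇒ 7;  out=∅∪out(7)={2}
  fail(13) 'cbbcc': from fail(12)=9 chase 'c': 9 ⇒ 14;  out={5}∪out(14)={5}
  fail(17) 'ccbca': from fail(16)=9 chase 'a': 9→0 ⇒ 1;  out=∅∪out(1)=∅
  fail(20) 'abaac': from fail(19)=7 chase 'c': 7→1→0 ⇒ 9;  out={7}∪out(9)={7}
  fail(18) 'ccbcaa': from fail(17)=1 chase 'a': 1 ⇒ 7;  out={6}∪out(7)={2,6}

Text stream:
pos 0 'b': at 4  emit P4@[0:0]
pos 1 'a': at 5
pos 2 'a': at 7 (fail-walked)  emit P2@[1:2]
pos 3 'b': at 2 (fail-walked)  emit P4@[3:3]
pos 4 'a': at 3  emit P0@[2:4]
pos 5 'a': at 19  emit P2@[4:5]
pos 6 'c': at 20  emit P7@[2:6]
pos 7 'a': at 1 (fail-walked)
pos 8 'a': at 7  emit P2@[7:8]
pos 9 'a': at 8  emit P2@[8:9],P3@[7:9]
pos 10 'b': at 2 (fail-walked)  emit P4@[10:10]
pos 11 'b': at 4 (fail-walked)  emit P4@[11:11]
pos 12 'a': at 5
pos 13 'a': at 7 (fail-walked)  emit P2@[12:13]
pos 14 'b': at 2 (fail-walked)  emit P4@[14:14]
pos 15 'c': at 9 (fail-walked)
pos 16 'a': at 1 (fail-walked)
pos 17 'c': at 9 (fail-walked)
pos 18 'c': at 14
pos 19 'b': at 15  emit P4@[19:19]
pos 20 'a': at 5 (fail-walked)
pos 21 'b': at 2 (fail-walked)  emit P4@[21:21]
pos 22 'c': at 9 (fail-walked)
pos 23 'c': at 14
pos 24 'b': at 15  emit P4@[24:24]
pos 25 'c': at 16

Matches: [[0,4],[2,2],[3,4],[4,0],[5,2],[6,7],[8,2],[9,2],[9,3],[10,4],[11,4],[13,2],[14,4],[19,4],[21,4],[24,4]]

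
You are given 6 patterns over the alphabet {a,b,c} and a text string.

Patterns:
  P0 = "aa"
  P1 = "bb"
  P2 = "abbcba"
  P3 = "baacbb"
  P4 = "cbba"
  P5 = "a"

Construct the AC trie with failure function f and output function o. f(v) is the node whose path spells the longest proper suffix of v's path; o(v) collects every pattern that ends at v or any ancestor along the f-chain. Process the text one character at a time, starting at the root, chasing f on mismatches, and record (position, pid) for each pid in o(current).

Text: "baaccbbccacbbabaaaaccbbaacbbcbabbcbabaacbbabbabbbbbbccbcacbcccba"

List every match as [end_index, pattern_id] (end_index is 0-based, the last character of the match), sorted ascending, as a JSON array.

Construct AC machine:
Trie nodes:
  0='ε' goto a→1 b→3 c→15
  1='a' goto a→2 b→5  [P5 ends]
  2='aa' goto ·  [P0 ends]
  3='b' goto a→10 b→4
  4='bb' goto ·  [P1 ends]
  5='ab' goto b→6
  6='abb' goto c→7
  7='abbc' goto b→8
  8='abbcb' goto a→9
  9='abbcba' goto ·  [P2 ends]
  10='ba' goto a→11
  11='baa' goto c→12
  12='baac' goto b→13
  13='baacb' goto b→14
  14='baacbb' goto ·  [P3 ends]
  15='c' goto b→16
  16='cb' goto b→17
  17='cbb' goto a→18
  18='cbba' goto ·  [P4 ends]

Failure links (BFS by depth):
  fail(1) 'a': from fail(0)=0 chase 'a': 0 ⇒ 0;  out={5}∪out(0)={5}
  fail(3) 'b': from fail(0)=0 chase 'b': 0 ⇒ 0;  out=∅∪out(0)=∅
  fail(15) 'c': from fail(0)=0 chase 'c': 0 ⇒ 0;  out=∅∪out(0)=∅
  fail(2) 'aa': from fail(1)=0 chase 'a': 0 ⇒ 1;  out={0}∪out(1)={0,5}
  fail(4) 'bb': from fail(3)=0 chase 'b': 0 ⇒ 3;  out={1}∪out(3)={1}
  fail(5) 'ab': from fail(1)=0 chase 'b': 0 ⇒ 3;  out=∅∪out(3)=∅
  fail(10) 'ba': from fail(3)=0 chase 'a': 0 ⇒ 1;  out=∅∪out(1)={5}
  fail(16) 'cb': from fail(15)=0 chase 'b': 0 ⇒ 3;  out=∅∪out(3)=∅
  fail(6) 'abb': from fail(5)=3 chase 'b': 3 ⇒ 4;  out=∅∪out(4)={1}
  fail(11) 'baa': from fail(10)=1 chase 'a': 1 ⇒ 2;  out=∅∪out(2)={0,5}
  fail(17) 'cbb': from fail(16)=3 chase 'b': 3 ⇒ 4;  out=∅∪out(4)={1}
  fail(7) 'abbc': from fail(6)=4 chase 'c': 4→3→0 ⇒ 15;  out=∅∪out(15)=∅
  fail(12) 'baac': from fail(11)=2 chase 'c': 2→1→0 ⇒ 15;  out=∅∪out(15)=∅
  fail(18) 'cbba': from fail(17)=4 chase 'a': 4→3 ⇒ 10;  out={4}∪out(10)={4,5}
  fail(8) 'abbcb': from fail(7)=15 chase 'b': 15 ⇒ 16;  out=∅∪out(16)=∅
  fail(13) 'baacb': from fail(12)=15 chase 'b': 15 ⇒ 16;  out=∅∪out(16)=∅
  fail(9) 'abbcba': from fail(8)=16 chase 'a': 16→3 ⇒ 10;  out={2}∪out(10)={2,5}
  fail(14) 'baacbb': from fail(13)=16 chase 'b': 16 ⇒ 17;  out={3}∪out(17)={1,3}

Scan:
[0] read 'b'  n0⇒n3
[1] read 'a'  n3⇒n10  → match P5@[1:1]
[2] read 'a'  n10⇒n11  → match P0@[1:2],P5@[2:2]
[3] read 'c'  n11⇒n12
[4] read 'c'  n12⇒n15 ·f
[5] read 'b'  n15⇒n16
[6] read 'b'  n16⇒n17  → match P1@[5:6]
[7] read 'c'  n17⇒n15 ·f
[8] read 'c'  n15⇒n15 ·f
[9] read 'a'  n15⇒n1 ·f  → match P5@[9:9]
[10] read 'c'  n1⇒n15 ·f
[11] read 'b'  n15⇒n16
[12] read 'b'  n16⇒n17  → match P1@[11:12]
[13] read 'a'  n17⇒n18  → match P4@[10:13],P5@[13:13]
[14] read 'b'  n18⇒n5 ·f
[15] read 'a'  n5⇒n10 ·f  → match P5@[15:15]
[16] read 'a'  n10⇒n11  → match P0@[15:16],P5@[16:16]
[17] read 'a'  n11⇒n2 ·f  → match P0@[16:17],P5@[17:17]
[18] read 'a'  n2⇒n2 ·f  → match P0@[17:18],P5@[18:18]
[19] read 'c'  n2⇒n15 ·f
[20] read 'c'  n15⇒n15 ·f
[21] read 'b'  n15⇒n16
[22] read 'b'  n16⇒n17  → match P1@[21:22]
[23] read 'a'  n17⇒n18  → match P4@[20:23],P5@[23:23]
[24] read 'a'  n18⇒n11 ·f  → match P0@[23:24],P5@[24:24]
[25] read 'c'  n11⇒n12
[26] read 'b'  n12⇒n13
[27] read 'b'  n13⇒n14  → match P1@[26:27],P3@[22:27]
[28] read 'c'  n14⇒n15 ·f
[29] read 'b'  n15⇒n16
[30] read 'a'  n16⇒n10 ·f  → match P5@[30:30]
[31] read 'b'  n10⇒n5 ·f
[32] read 'b'  n5⇒n6  → match P1@[31:32]
[33] read 'c'  n6⇒n7
[34] read 'b'  n7⇒n8
[35] read 'a'  n8⇒n9  → match P2@[30:35],P5@[35:35]
[36] read 'b'  n9⇒n5 ·f
[37] read 'a'  n5⇒n10 ·f  → match P5@[37:37]
[38] read 'a'  n10⇒n11  → match P0@[37:38],P5@[38:38]
[39] read 'c'  n11⇒n12
[40] read 'b'  n12⇒n13
[41] read 'b'  n13⇒n14  → match P1@[40:41],P3@[36:41]
[42] read 'a'  n14⇒n18 ·f  → match P4@[39:42],P5@[42:42]
[43] read 'b'  n18⇒n5 ·f
[44] read 'b'  n5⇒n6  → match P1@[43:44]
[45] read 'a'  n6⇒n10 ·f  → match P5@[45:45]
[46] read 'b'  n10⇒n5 ·f
[47] read 'b'  n5⇒n6  → match P1@[46:47]
[48] read 'b'  n6⇒n4 ·f  → match P1@[47:48]
[49] read 'b'  n4⇒n4 ·f  → match P1@[48:49]
[50] read 'b'  n4⇒n4 ·f  → match P1@[49:50]
[51] read 'b'  n4⇒n4 ·f  → match P1@[50:51]
[52] read 'c'  n4⇒n15 ·f
[53] read 'c'  n15⇒n15 ·f
[54] read 'b'  n15⇒n16
[55] read 'c'  n16⇒n15 ·f
[56] read 'a'  n15⇒n1 ·f  → match P5@[56:56]
[57] read 'c'  n1⇒n15 ·f
[58] read 'b'  n15⇒n16
[59] read 'c'  n16⇒n15 ·f
[60] read 'c'  n15⇒n15 ·f
[61] read 'c'  n15⇒n15 ·f
[62] read 'b'  n15⇒n16
[63] read 'a'  n16⇒n10 ·f  → match P5@[63:63]

All matches (sorted): [[1,5],[2,0],[2,5],[6,1],[9,5],[12,1],[13,4],[13,5],[15,5],[16,0],[16,5],[17,0],[17,5],[18,0],[18,5],[22,1],[23,4],[23,5],[24,0],[24,5],[27,1],[27,3],[30,5],[32,1],[35,2],[35,5],[37,5],[38,0],[38,5],[41,1],[41,3],[42,4],[42,5],[44,1],[45,5],[47,1],[48,1],[49,1],[50,1],[51,1],[56,5],[63,5]]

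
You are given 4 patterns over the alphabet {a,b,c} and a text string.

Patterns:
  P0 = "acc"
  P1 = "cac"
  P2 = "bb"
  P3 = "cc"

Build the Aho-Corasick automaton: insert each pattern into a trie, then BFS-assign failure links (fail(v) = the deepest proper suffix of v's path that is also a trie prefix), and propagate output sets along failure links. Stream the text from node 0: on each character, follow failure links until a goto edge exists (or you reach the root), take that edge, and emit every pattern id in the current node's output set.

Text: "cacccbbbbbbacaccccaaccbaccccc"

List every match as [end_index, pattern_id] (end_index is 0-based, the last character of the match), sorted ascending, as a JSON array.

Build:
Trie nodes:
  0='ε' goto a→1 b→7 c→4
  1='a' goto c→2
  2='ac' goto c→3
  3='acc' goto ·  ←P0
  4='c' goto a→5 c→9
  5='ca' goto c→6
  6='cac' goto ·  ←P1
  7='b' goto b→8
  8='bb' goto ·  ←P2
  9='cc' goto ·  ←P3

BFS fail/out derivation:
  fail(1) 'a': from fail(0)=0 chase 'a': 0 ⇒ 0;  out=∅∪out(0)=∅
  fail(4) 'c': from fail(0)=0 chase 'c': 0 ⇒ 0;  out=∅∪out(0)=∅
  fail(7) 'b': from fail(0)=0 chase 'b': 0 ⇒ 0;  out=∅∪out(0)=∅
  fail(2) 'ac': from fail(1)=0 chase 'c': 0 ⇒ 4;  out=∅∪out(4)=∅
  fail(5) 'ca': from fail(4)=0 chase 'a': 0 ⇒ 1;  out=∅∪out(1)=∅
  fail(8) 'bb': from fail(7)=0 chase 'b': 0 ⇒ 7;  out={2}∪out(7)={2}
  fail(9) 'cc': from fail(4)=0 chase 'c': 0 ⇒ 4;  out={3}∪out(4)={3}
  fail(3) 'acc': from fail(2)=4 chase 'c': 4 ⇒ 9;  out={0}∪out(9)={0,3}
  fail(6) 'cac': from fail(5)=1 chase 'c': 1 ⇒ 2;  out={1}∪out(2)={1}

Text stream:
pos 0 'c': at 4
pos 1 'a': at 5
pos 2 'c': at 6  ** P1@[0:2]
pos 3 'c': at 3 ·f  ** P0@[1:3],P3@[2:3]
pos 4 'c': at 9 ·f  ** P3@[3:4]
pos 5 'b': at 7 ·f
pos 6 'b': at 8  ** P2@[5:6]
pos 7 'b': at 8 ·f  ** P2@[6:7]
pos 8 'b': at 8 ·f  ** P2@[7:8]
pos 9 'b': at 8 ·f  ** P2@[8:9]
pos 10 'b': at 8 ·f  ** P2@[9:10]
pos 11 'a': at 1 ·f
pos 12 'c': at 2
pos 13 'a': at 5 ·f
pos 14 'c': at 6  ** P1@[12:14]
pos 15 'c': at 3 ·f  ** P0@[13:15],P3@[14:15]
pos 16 'c': at 9 ·f  ** P3@[15:16]
pos 17 'c': at 9 ·f  ** P3@[16:17]
pos 18 'a': at 5 ·f
pos 19 'a': at 1 ·f
pos 20 'c': at 2
pos 21 'c': at 3  ** P0@[19:21],P3@[20:21]
pos 22 'b': at 7 ·f
pos 23 'a': at 1 ·f
pos 24 'c': at 2
pos 25 'c': at 3  ** P0@[23:25],P3@[24:25]
pos 26 'c': at 9 ·f  ** P3@[25:26]
pos 27 'c': at 9 ·f  ** P3@[26:27]
pos 28 'c': at 9 ·f  ** P3@[27:28]

Result: [[2,1],[3,0],[3,3],[4,3],[6,2],[7,2],[8,2],[9,2],[10,2],[14,1],[15,0],[15,3],[16,3],[17,3],[21,0],[21,3],[25,0],[25,3],[26,3],[27,3],[28,3]]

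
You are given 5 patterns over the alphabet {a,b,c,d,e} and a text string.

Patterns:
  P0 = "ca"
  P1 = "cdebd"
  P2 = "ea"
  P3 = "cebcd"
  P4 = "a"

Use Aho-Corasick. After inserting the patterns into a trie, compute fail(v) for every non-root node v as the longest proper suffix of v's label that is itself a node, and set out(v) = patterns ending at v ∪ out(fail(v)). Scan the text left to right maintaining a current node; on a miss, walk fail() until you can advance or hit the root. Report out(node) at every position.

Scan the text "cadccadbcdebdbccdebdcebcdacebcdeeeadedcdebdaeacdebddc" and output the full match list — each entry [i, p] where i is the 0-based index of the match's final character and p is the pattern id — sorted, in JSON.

Build:
Trie nodes:
  n0 'ε': a→13 c→1 e→7
  n1 'c': a→2 d→3 e→9
  n2 'ca': ·  [P0 ends]
  n3 'cd': e→4
  n4 'cde': b→5
  n5 'cdeb': d→6
  n6 'cdebd': ·  [P1 ends]
  n7 'e': a→8
  n8 'ea': ·  [P2 ends]
  n9 'ce': b→10
  n10 'ceb': c→11
  n11 'cebc': d→12
  n12 'cebcd': ·  [P3 ends]
  n13 'a': ·  [P4 ends]

BFS fail/out derivation:
  fail(1) 'c': from fail(0)=0 chase 'c': 0 ⇒ 0;  out=∅∪out(0)=∅
  fail(7) 'e': from fail(0)=0 chase 'e': 0 ⇒ 0;  out=∅∪out(0)=∅
  fail(13) 'a': from fail(0)=0 chase 'a': 0 ⇒ 0;  out={4}∪out(0)={4}
  fail(2) 'ca': from fail(1)=0 chase 'a': 0 ⇒ 13;  out={0}∪out(13)={0,4}
  fail(3) 'cd': from fail(1)=0 chase 'd': 0 ⇒ 0;  out=∅∪out(0)=∅
  fail(8) 'ea': from fail(7)=0 chase 'a': 0 ⇒ 13;  out={2}∪out(13)={2,4}
  fail(9) 'ce': from fail(1)=0 chase 'e': 0 ⇒ 7;  out=∅∪out(7)=∅
  fail(4) 'cde': from fail(3)=0 chase 'e': 0 ⇒ 7;  out=∅∪out(7)=∅
  fail(10) 'ceb': from fail(9)=7 chase 'b': 7→0 ⇒ 0;  out=∅∪out(0)=∅
  fail(5) 'cdeb': from fail(4)=7 chase 'b': 7→0 ⇒ 0;  out=∅∪out(0)=∅
  fail(11) 'cebc': from fail(10)=0 chase 'c': 0 ⇒ 1;  out=∅∪out(1)=∅
  fail(6) 'cdebd': from fail(5)=0 chase 'd': 0 ⇒ 0;  out={1}∪out(0)={1}
  fail(12) 'cebcd': from fail(11)=1 chase 'd': 1 ⇒ 3;  out={3}∪out(3)={3}

Scan:
i=0 'c': node 0→1
i=1 'a': node 1→2  emit P0@[0:1],P4@[1:1]
i=2 'd': node 2→0 (fail-walked)
i=3 'c': node 0→1
i=4 'c': node 1→1 (fail-walked)
i=5 'a': node 1→2  emit P0@[4:5],P4@[5:5]
i=6 'd': node 2→0 (fail-walked)
i=7 'b': node 0→0
i=8 'c': node 0→1
i=9 'd': node 1→3
i=10 'e': node 3→4
i=11 'b': node 4→5
i=12 'd': node 5→6  emit P1@[8:12]
i=13 'b': node 6→0 (fail-walked)
i=14 'c': node 0→1
i=15 'c': node 1→1 (fail-walked)
i=16 'd': node 1→3
i=17 'e': node 3→4
i=18 'b': node 4→5
i=19 'd': node 5→6  emit P1@[15:19]
i=20 'c': node 6→1 (fail-walked)
i=21 'e': node 1→9
i=22 'b': node 9→10
i=23 'c': node 10→11
i=24 'd': node 11→12  emit P3@[20:24]
i=25 'a': node 12→13 (fail-walked)  emit P4@[25:25]
i=26 'c': node 13→1 (fail-walked)
i=27 'e': node 1→9
i=28 'b': node 9→10
i=29 'c': node 10→11
i=30 'd': node 11→12  emit P3@[26:30]
i=31 'e': node 12→4 (fail-walked)
i=32 'e': node 4→7 (fail-walked)
i=33 'e': node 7→7 (fail-walked)
i=34 'a': node 7→8  emit P2@[33:34],P4@[34:34]
i=35 'd': node 8→0 (fail-walked)
i=36 'e': node 0→7
i=37 'd': node 7→0 (fail-walked)
i=38 'c': node 0→1
i=39 'd': node 1→3
i=40 'e': node 3→4
i=41 'b': node 4→5
i=42 'd': node 5→6  emit P1@[38:42]
i=43 'a': node 6→13 (fail-walked)  emit P4@[43:43]
i=44 'e': node 13→7 (fail-walked)
i=45 'a': node 7→8  emit P2@[44:45],P4@[45:45]
i=46 'c': node 8→1 (fail-walked)
i=47 'd': node 1→3
i=48 'e': node 3→4
i=49 'b': node 4→5
i=50 'd': node 5→6  emit P1@[46:50]
i=51 'd': node 6→0 (fail-walked)
i=52 'c': node 0→1

Result: [[1,0],[1,4],[5,0],[5,4],[12,1],[19,1],[24,3],[25,4],[30,3],[34,2],[34,4],[42,1],[43,4],[45,2],[45,4],[50,1]]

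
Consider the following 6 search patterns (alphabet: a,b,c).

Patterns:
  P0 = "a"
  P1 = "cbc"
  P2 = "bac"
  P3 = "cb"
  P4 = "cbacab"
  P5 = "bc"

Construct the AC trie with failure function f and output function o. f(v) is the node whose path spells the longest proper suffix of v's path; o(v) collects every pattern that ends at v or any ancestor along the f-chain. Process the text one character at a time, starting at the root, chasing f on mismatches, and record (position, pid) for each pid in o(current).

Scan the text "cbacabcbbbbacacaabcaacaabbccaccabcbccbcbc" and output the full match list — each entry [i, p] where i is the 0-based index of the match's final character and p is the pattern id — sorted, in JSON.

Build automaton:
Trie nodes:
  0='ε' goto a→1 b→5 c→2
  1='a' goto ·  [P0 ends]
  2='c' goto b→3
  3='cb' goto a→8 c→4  [P3 ends]
  4='cbc' goto ·  [P1 ends]
  5='b' goto a→6 c→12
  6='ba' goto c→7
  7='bac' goto ·  [P2 ends]
  8='cba' goto c→9
  9='cbac' goto a→10
  10='cbaca' goto b→11
  11='cbacab' goto ·  [P4 ends]
  12='bc' goto ·  [P5 ends]

BFS fail/out derivation:
  n1('a'): parent n0 fail=0; on 'a' 0 → fail=0;  out {0}∪∅={0}
  n2('c'): parent n0 fail=0; on 'c' 0 → fail=0;  out ∅∪∅=∅
  n5('b'): parent n0 fail=0; on 'b' 0 → fail=0;  out ∅∪∅=∅
  n3('cb'): parent n2 fail=0; on 'b' 0 → fail=5;  out {3}∪∅={3}
  n6('ba'): parent n5 fail=0; on 'a' 0 → fail=1;  out ∅∪{0}={0}
  n12('bc'): parent n5 fail=0; on 'c' 0 → fail=2;  out {5}∪∅={5}
  n4('cbc'): parent n3 fail=5; on 'c' 5 → fail=12;  out {1}∪{5}={1,5}
  n7('bac'): parent n6 fail=1; on 'c' 1→0 → fail=2;  out {2}∪∅={2}
  n8('cba'): parent n3 fail=5; on 'a' 5 → fail=6;  out ∅∪{0}={0}
  n9('cbac'): parent n8 fail=6; on 'c' 6 → fail=7;  out ∅∪{2}={2}
  n10('cbaca'): parent n9 fail=7; on 'a' 7→2→0 → fail=1;  out ∅∪{0}={0}
  n11('cbacab'): parent n10 fail=1; on 'b' 1→0 → fail=5;  out {4}∪∅={4}

Run:
i=0 'c': node 0→2
i=1 'b': node 2→3  emit P3@[0:1]
i=2 'a': node 3→8  emit P0@[2:2]
i=3 'c': node 8→9  emit P2@[1:3]
i=4 'a': node 9→10  emit P0@[4:4]
i=5 'b': node 10→11  emit P4@[0:5]
i=6 'c': node 11→12 (fail-walked)  emit P5@[5:6]
i=7 'b': node 12→3 (fail-walked)  emit P3@[6:7]
i=8 'b': node 3→5 (fail-walked)
i=9 'b': node 5→5 (fail-walked)
i=10 'b': node 5→5 (fail-walked)
i=11 'a': node 5→6  emit P0@[11:11]
i=12 'c': node 6→7  emit P2@[10:12]
i=13 'a': node 7→1 (fail-walked)  emit P0@[13:13]
i=14 'c': node 1→2 (fail-walked)
i=15 'a': node 2→1 (fail-walked)  emit P0@[15:15]
i=16 'a': node 1→1 (fail-walked)  emit P0@[16:16]
i=17 'b': node 1→5 (fail-walked)
i=18 'c': node 5→12  emit P5@[17:18]
i=19 'a': node 12→1 (fail-walked)  emit P0@[19:19]
i=20 'a': node 1→1 (fail-walked)  emit P0@[20:20]
i=21 'c': node 1→2 (fail-walked)
i=22 'a': node 2→1 (fail-walked)  emit P0@[22:22]
i=23 'a': node 1→1 (fail-walked)  emit P0@[23:23]
i=24 'b': node 1→5 (fail-walked)
i=25 'b': node 5→5 (fail-walked)
i=26 'c': node 5→12  emit P5@[25:26]
i=27 'c': node 12→2 (fail-walked)
i=28 'a': node 2→1 (fail-walked)  emit P0@[28:28]
i=29 'c': node 1→2 (fail-walked)
i=30 'c': node 2→2 (fail-walked)
i=31 'a': node 2→1 (fail-walked)  emit P0@[31:31]
i=32 'b': node 1→5 (fail-walked)
i=33 'c': node 5→12  emit P5@[32:33]
i=34 'b': node 12→3 (fail-walked)  emit P3@[33:34]
i=35 'c': node 3→4  emit P1@[33:35],P5@[34:35]
i=36 'c': node 4→2 (fail-walked)
i=37 'b': node 2→3  emit P3@[36:37]
i=38 'c': node 3→4  emit P1@[36:38],P5@[37:38]
i=39 'b': node 4→3 (fail-walked)  emit P3@[38:39]
i=40 'c': node 3→4  emit P1@[38:40],P5@[39:40]

All matches (sorted): [[1,3],[2,0],[3,2],[4,0],[5,4],[6,5],[7,3],[11,0],[12,2],[13,0],[15,0],[16,0],[18,5],[19,0],[20,0],[22,0],[23,0],[26,5],[28,0],[31,0],[33,5],[34,3],[35,1],[35,5],[37,3],[38,1],[38,5],[39,3],[40,1],[40,5]]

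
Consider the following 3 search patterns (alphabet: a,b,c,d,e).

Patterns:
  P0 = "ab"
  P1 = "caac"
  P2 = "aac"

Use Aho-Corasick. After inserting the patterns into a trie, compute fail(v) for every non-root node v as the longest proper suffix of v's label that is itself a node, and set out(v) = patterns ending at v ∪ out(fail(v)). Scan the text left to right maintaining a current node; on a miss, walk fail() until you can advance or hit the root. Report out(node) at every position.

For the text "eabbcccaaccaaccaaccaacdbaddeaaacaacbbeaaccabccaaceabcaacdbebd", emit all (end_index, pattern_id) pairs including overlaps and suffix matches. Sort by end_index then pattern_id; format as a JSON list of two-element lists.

Build automaton:
Trie nodes:
  0='ε' goto a→1 c→3
  1='a' goto a→7 b→2
  2='ab' goto ·  [P0 ends]
  3='c' goto a→4
  4='ca' goto a→5
  5='caa' goto c→6
  6='caac' goto ·  [P1 ends]
  7='aa' goto c→8
  8='aac' goto ·  [P2 ends]

BFS fail/out derivation:
  fail(1) 'a': from fail(0)=0 chase 'a': 0 ⇒ 0;  out=∅∪out(0)=∅
  fail(3) 'c': from fail(0)=0 chase 'c': 0 ⇒ 0;  out=∅∪out(0)=∅
  fail(2) 'ab': from fail(1)=0 chase 'b': 0 ⇒ 0;  out={0}∪out(0)={0}
  fail(4) 'ca': from fail(3)=0 chase 'a': 0 ⇒ 1;  out=∅∪out(1)=∅
  fail(7) 'aa': from fail(1)=0 chase 'a': 0 ⇒ 1;  out=∅∪out(1)=∅
  fail(5) 'caa': from fail(4)=1 chase 'a': 1 ⇒ 7;  out=∅∪out(7)=∅
  fail(8) 'aac': from fail(7)=1 chase 'c': 1→0 ⇒ 3;  out={2}∪out(3)={2}
  fail(6) 'caac': from fail(5)=7 chase 'c': 7 ⇒ 8;  out={1}∪out(8)={1,2}

Text stream:
pos 0 'e': at 0
pos 1 'a': at 1
pos 2 'b': at 2  → match P0@[1:2]
pos 3 'b': at 0 (via fail)
pos 4 'c': at 3
pos 5 'c': at 3 (via fail)
pos 6 'c': at 3 (via fail)
pos 7 'a': at 4
pos 8 'a': at 5
pos 9 'c': at 6  → match P1@[6:9],P2@[7:9]
pos 10 'c': at 3 (via fail)
pos 11 'a': at 4
pos 12 'a': at 5
pos 13 'c': at 6  → match P1@[10:13],P2@[11:13]
pos 14 'c': at 3 (via fail)
pos 15 'a': at 4
pos 16 'a': at 5
pos 17 'c': at 6  → match P1@[14:17],P2@[15:17]
pos 18 'c': at 3 (via fail)
pos 19 'a': at 4
pos 20 'a': at 5
pos 21 'c': at 6  → match P1@[18:21],P2@[19:21]
pos 22 'd': at 0 (via fail)
pos 23 'b': at 0
pos 24 'a': at 1
pos 25 'd': at 0 (via fail)
pos 26 'd': at 0
pos 27 'e': at 0
pos 28 'a': at 1
pos 29 'a': at 7
pos 30 'a': at 7 (via fail)
pos 31 'c': at 8  → match P2@[29:31]
pos 32 'a': at 4 (via fail)
pos 33 'a': at 5
pos 34 'c': at 6  → match P1@[31:34],P2@[32:34]
pos 35 'b': at 0 (via fail)
pos 36 'b': at 0
pos 37 'e': at 0
pos 38 'a': at 1
pos 39 'a': at 7
pos 40 'c': at 8  → match P2@[38:40]
pos 41 'c': at 3 (via fail)
pos 42 'a': at 4
pos 43 'b': at 2 (via fail)  → match P0@[42:43]
pos 44 'c': at 3 (via fail)
pos 45 'c': at 3 (via fail)
pos 46 'a': at 4
pos 47 'a': at 5
pos 48 'c': at 6  → match P1@[45:48],P2@[46:48]
pos 49 'e': at 0 (via fail)
pos 50 'a': at 1
pos 51 'b': at 2  → match P0@[50:51]
pos 52 'c': at 3 (via fail)
pos 53 'a': at 4
pos 54 'a': at 5
pos 55 'c': at 6  → match P1@[52:55],P2@[53:55]
pos 56 'd': at 0 (via fail)
pos 57 'b': at 0
pos 58 'e': at 0
pos 59 'b': at 0
pos 60 'd': at 0

Result: [[2,0],[9,1],[9,2],[13,1],[13,2],[17,1],[17,2],[21,1],[21,2],[31,2],[34,1],[34,2],[40,2],[43,0],[48,1],[48,2],[51,0],[55,1],[55,2]]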